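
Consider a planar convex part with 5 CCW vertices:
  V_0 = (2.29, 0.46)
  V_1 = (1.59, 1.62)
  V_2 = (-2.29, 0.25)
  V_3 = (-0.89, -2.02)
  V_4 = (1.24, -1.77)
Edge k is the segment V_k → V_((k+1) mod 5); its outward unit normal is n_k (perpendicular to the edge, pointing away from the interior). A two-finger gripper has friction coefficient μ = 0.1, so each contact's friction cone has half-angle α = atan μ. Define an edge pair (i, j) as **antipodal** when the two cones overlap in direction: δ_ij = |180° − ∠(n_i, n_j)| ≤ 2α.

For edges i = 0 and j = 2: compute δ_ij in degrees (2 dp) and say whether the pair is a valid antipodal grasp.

α = atan 0.1 = 5.71°;  2α = 11.42°
edge 0: e_0 = (-0.70, +1.16);  n_0 = (+0.8562, +0.5167)
edge 2: e_2 = (+1.40, -2.27);  n_2 = (-0.8511, -0.5249)
∠(n_0, n_2) = 179.45°
δ = |180° − 179.45°| = 0.55°
0.55° ≤ 2α = 11.42°  →  valid

δ = 0.55°, valid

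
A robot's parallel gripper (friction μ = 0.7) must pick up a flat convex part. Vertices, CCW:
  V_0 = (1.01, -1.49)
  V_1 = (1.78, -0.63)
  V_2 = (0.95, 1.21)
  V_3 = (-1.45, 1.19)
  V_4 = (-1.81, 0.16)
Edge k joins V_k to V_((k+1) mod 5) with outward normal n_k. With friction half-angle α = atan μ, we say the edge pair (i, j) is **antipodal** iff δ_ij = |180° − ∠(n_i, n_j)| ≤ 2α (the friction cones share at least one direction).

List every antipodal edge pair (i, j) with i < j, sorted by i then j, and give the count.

α = atan 0.7 = 34.99°;  2α = 69.98°
n_0 = (+0.7450, -0.6670)
n_1 = (+0.9116, +0.4112)
n_2 = (-0.0083, +1.0000)
n_3 = (-0.9440, +0.3299)
n_4 = (-0.5050, -0.8631)
  (0,1): δ = 113.88°  ·
  (0,2): δ = 47.68°  ✓
  (0,3): δ = 22.57°  ✓
  (0,4): δ = 101.51°  ·
  (1,2): δ = 113.80°  ·
  (1,3): δ = 43.54°  ✓
  (1,4): δ = 35.39°  ✓
  (2,3): δ = 109.74°  ·
  (2,4): δ = 30.81°  ✓
  (3,4): δ = 101.07°  ·
antipodal pairs: 5

count = 5; pairs: (0,2), (0,3), (1,3), (1,4), (2,4)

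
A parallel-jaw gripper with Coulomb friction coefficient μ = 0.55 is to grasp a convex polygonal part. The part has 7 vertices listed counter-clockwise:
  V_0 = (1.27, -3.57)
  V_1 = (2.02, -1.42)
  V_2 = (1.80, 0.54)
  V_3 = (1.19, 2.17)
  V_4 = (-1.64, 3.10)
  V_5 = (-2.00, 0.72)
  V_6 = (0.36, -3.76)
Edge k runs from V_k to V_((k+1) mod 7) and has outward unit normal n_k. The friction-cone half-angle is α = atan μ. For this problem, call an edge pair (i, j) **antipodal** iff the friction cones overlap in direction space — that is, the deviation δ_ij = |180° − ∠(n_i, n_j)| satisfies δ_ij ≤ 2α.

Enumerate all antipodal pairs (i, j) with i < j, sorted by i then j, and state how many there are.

α = atan 0.55 = 28.81°;  2α = 57.62°
n_0 = (+0.9442, -0.3294)
n_1 = (+0.9938, +0.1115)
n_2 = (+0.9366, +0.3505)
n_3 = (+0.3122, +0.9500)
n_4 = (-0.9888, +0.1496)
n_5 = (-0.8847, -0.4661)
n_6 = (+0.2044, -0.9789)
  (0,1): δ = 154.36°  ·
  (0,2): δ = 140.25°  ·
  (0,3): δ = 88.96°  ·
  (0,4): δ = 10.63°  ✓
  (0,5): δ = 47.01°  ✓
  (0,6): δ = 121.02°  ·
  (1,2): δ = 165.89°  ·
  (1,3): δ = 114.60°  ·
  (1,4): δ = 15.01°  ✓
  (1,5): δ = 21.38°  ✓
  (1,6): δ = 95.39°  ·
  (2,3): δ = 128.71°  ·
  (2,4): δ = 29.12°  ✓
  (2,5): δ = 7.26°  ✓
  (2,6): δ = 81.28°  ·
  (3,4): δ = 80.41°  ·
  (3,5): δ = 44.03°  ✓
  (3,6): δ = 29.99°  ✓
  (4,5): δ = 143.62°  ·
  (4,6): δ = 69.61°  ·
  (5,6): δ = 105.99°  ·
antipodal pairs: 8

count = 8; pairs: (0,4), (0,5), (1,4), (1,5), (2,4), (2,5), (3,5), (3,6)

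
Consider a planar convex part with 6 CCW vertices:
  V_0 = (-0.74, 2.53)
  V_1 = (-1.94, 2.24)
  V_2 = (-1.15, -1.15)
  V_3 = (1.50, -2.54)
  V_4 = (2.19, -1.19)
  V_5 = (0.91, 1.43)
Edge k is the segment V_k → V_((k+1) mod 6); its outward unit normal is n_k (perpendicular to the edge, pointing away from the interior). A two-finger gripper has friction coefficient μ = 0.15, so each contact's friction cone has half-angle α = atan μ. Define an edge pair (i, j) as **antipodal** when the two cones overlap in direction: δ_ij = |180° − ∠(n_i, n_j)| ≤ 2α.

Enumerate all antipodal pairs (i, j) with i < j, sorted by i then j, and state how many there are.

count = 2; pairs: (1,4), (2,5)

α = atan 0.15 = 8.53°;  2α = 17.06°
n_0 = (-0.2349, +0.9720)
n_1 = (-0.9739, -0.2270)
n_2 = (-0.4645, -0.8856)
n_3 = (+0.8904, -0.4551)
n_4 = (+0.8985, +0.4390)
n_5 = (+0.5547, +0.8321)
  (0,1): δ = 90.47°  ·
  (0,2): δ = 41.26°  ·
  (0,3): δ = 49.34°  ·
  (0,4): δ = 102.45°  ·
  (0,5): δ = 132.72°  ·
  (1,2): δ = 130.80°  ·
  (1,3): δ = 40.19°  ·
  (1,4): δ = 12.92°  ✓
  (1,5): δ = 43.19°  ·
  (2,3): δ = 89.39°  ·
  (2,4): δ = 36.28°  ·
  (2,5): δ = 6.01°  ✓
  (3,4): δ = 126.89°  ·
  (3,5): δ = 96.62°  ·
  (4,5): δ = 149.73°  ·
antipodal pairs: 2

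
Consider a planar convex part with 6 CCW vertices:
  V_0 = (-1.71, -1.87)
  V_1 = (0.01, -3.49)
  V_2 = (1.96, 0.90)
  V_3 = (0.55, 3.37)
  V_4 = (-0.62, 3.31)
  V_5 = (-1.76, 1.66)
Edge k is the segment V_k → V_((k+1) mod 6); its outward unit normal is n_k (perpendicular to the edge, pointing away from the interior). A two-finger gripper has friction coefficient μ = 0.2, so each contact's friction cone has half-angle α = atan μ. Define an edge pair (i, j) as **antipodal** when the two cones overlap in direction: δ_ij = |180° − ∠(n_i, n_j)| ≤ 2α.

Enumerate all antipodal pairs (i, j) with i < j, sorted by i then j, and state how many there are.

count = 2; pairs: (0,2), (1,4)

α = atan 0.2 = 11.31°;  2α = 22.62°
n_0 = (-0.6856, -0.7280)
n_1 = (+0.9139, -0.4059)
n_2 = (+0.8685, +0.4958)
n_3 = (-0.0512, +0.9987)
n_4 = (-0.8227, +0.5684)
n_5 = (-0.9999, -0.0142)
  (0,1): δ = 70.67°  ·
  (0,2): δ = 17.00°  ✓
  (0,3): δ = 46.22°  ·
  (0,4): δ = 98.64°  ·
  (0,5): δ = 134.10°  ·
  (1,2): δ = 126.33°  ·
  (1,3): δ = 63.11°  ·
  (1,4): δ = 10.69°  ✓
  (1,5): δ = 24.76°  ·
  (2,3): δ = 116.78°  ·
  (2,4): δ = 64.36°  ·
  (2,5): δ = 28.91°  ·
  (3,4): δ = 127.58°  ·
  (3,5): δ = 92.12°  ·
  (4,5): δ = 144.55°  ·
antipodal pairs: 2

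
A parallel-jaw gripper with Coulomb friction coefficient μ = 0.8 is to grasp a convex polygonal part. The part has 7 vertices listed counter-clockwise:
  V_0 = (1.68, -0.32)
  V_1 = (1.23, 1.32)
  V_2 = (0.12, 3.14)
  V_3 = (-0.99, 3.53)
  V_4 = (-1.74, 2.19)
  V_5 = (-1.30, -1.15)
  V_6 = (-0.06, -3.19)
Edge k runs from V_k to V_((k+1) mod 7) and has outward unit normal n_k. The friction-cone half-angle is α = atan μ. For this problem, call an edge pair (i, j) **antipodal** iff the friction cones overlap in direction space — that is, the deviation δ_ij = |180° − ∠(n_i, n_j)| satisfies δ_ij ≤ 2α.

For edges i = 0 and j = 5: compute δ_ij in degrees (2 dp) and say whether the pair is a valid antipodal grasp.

α = atan 0.8 = 38.66°;  2α = 77.32°
edge 0: e_0 = (-0.45, +1.64);  n_0 = (+0.9644, +0.2646)
edge 5: e_5 = (+1.24, -2.04);  n_5 = (-0.8545, -0.5194)
∠(n_0, n_5) = 164.05°
δ = |180° − 164.05°| = 15.95°
15.95° ≤ 2α = 77.32°  →  valid

δ = 15.95°, valid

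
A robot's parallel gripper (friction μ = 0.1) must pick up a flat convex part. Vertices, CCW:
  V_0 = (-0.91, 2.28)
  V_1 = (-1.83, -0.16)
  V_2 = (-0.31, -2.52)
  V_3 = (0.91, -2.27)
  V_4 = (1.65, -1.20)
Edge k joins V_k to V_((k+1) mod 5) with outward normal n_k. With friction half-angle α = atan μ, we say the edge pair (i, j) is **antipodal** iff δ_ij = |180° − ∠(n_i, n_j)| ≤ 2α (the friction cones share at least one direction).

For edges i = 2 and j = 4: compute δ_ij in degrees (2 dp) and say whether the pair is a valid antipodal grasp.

α = atan 0.1 = 5.71°;  2α = 11.42°
edge 2: e_2 = (+1.22, +0.25);  n_2 = (+0.2007, -0.9796)
edge 4: e_4 = (-2.56, +3.48);  n_4 = (+0.8055, +0.5926)
∠(n_2, n_4) = 114.76°
δ = |180° − 114.76°| = 65.24°
65.24° > 2α = 11.42°  →  invalid

δ = 65.24°, invalid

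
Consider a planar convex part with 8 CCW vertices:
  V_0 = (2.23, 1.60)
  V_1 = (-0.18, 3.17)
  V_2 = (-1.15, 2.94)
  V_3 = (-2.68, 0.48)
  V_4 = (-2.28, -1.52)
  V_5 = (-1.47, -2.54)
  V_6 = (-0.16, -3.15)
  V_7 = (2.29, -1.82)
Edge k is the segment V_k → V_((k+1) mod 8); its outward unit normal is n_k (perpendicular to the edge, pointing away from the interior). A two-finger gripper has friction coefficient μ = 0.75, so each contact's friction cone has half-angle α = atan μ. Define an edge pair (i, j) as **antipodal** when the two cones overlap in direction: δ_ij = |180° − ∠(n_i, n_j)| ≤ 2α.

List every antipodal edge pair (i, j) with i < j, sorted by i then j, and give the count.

count = 13; pairs: (0,3), (0,4), (0,5), (0,6), (1,4), (1,5), (1,6), (2,6), (2,7), (3,6), (3,7), (4,7), (5,7)

α = atan 0.75 = 36.87°;  2α = 73.74°
n_0 = (+0.5458, +0.8379)
n_1 = (-0.2307, +0.9730)
n_2 = (-0.8492, +0.5281)
n_3 = (-0.9806, -0.1961)
n_4 = (-0.7831, -0.6219)
n_5 = (-0.4221, -0.9065)
n_6 = (+0.4771, -0.8789)
n_7 = (+0.9998, +0.0175)
  (0,1): δ = 133.58°  ·
  (0,2): δ = 88.80°  ·
  (0,3): δ = 45.61°  ✓
  (0,4): δ = 18.46°  ✓
  (0,5): δ = 8.11°  ✓
  (0,6): δ = 61.58°  ✓
  (0,7): δ = 124.09°  ·
  (1,2): δ = 135.22°  ·
  (1,3): δ = 92.03°  ·
  (1,4): δ = 64.89°  ✓
  (1,5): δ = 38.31°  ✓
  (1,6): δ = 15.16°  ✓
  (1,7): δ = 77.67°  ·
  (2,3): δ = 136.81°  ·
  (2,4): δ = 109.67°  ·
  (2,5): δ = 83.09°  ·
  (2,6): δ = 29.62°  ✓
  (2,7): δ = 32.88°  ✓
  (3,4): δ = 152.86°  ·
  (3,5): δ = 126.28°  ·
  (3,6): δ = 72.81°  ✓
  (3,7): δ = 10.30°  ✓
  (4,5): δ = 153.42°  ·
  (4,6): δ = 99.96°  ·
  (4,7): δ = 37.45°  ✓
  (5,6): δ = 126.54°  ·
  (5,7): δ = 64.03°  ✓
  (6,7): δ = 117.49°  ·
antipodal pairs: 13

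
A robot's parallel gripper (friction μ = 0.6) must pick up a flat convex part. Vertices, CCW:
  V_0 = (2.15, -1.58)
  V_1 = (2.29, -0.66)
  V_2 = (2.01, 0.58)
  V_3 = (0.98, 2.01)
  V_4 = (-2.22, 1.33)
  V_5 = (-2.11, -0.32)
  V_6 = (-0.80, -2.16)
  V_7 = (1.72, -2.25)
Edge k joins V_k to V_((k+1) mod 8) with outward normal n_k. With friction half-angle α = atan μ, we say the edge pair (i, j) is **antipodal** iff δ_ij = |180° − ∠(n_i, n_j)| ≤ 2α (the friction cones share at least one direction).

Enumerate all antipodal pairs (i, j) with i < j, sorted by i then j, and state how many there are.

count = 10; pairs: (0,4), (0,5), (1,4), (1,5), (2,4), (2,5), (2,6), (3,6), (3,7), (4,7)

α = atan 0.6 = 30.96°;  2α = 61.93°
n_0 = (+0.9886, -0.1504)
n_1 = (+0.9754, +0.2203)
n_2 = (+0.8114, +0.5845)
n_3 = (-0.2079, +0.9782)
n_4 = (-0.9978, -0.0665)
n_5 = (-0.8146, -0.5800)
n_6 = (-0.0357, -0.9994)
n_7 = (+0.8416, -0.5401)
  (0,1): δ = 158.62°  ·
  (0,2): δ = 135.58°  ·
  (0,3): δ = 69.35°  ·
  (0,4): δ = 12.47°  ✓
  (0,5): δ = 44.10°  ✓
  (0,6): δ = 96.61°  ·
  (0,7): δ = 155.96°  ·
  (1,2): δ = 156.96°  ·
  (1,3): δ = 90.73°  ·
  (1,4): δ = 8.91°  ✓
  (1,5): δ = 22.72°  ✓
  (1,6): δ = 75.23°  ·
  (1,7): δ = 134.58°  ·
  (2,3): δ = 113.77°  ·
  (2,4): δ = 31.95°  ✓
  (2,5): δ = 0.32°  ✓
  (2,6): δ = 52.19°  ✓
  (2,7): δ = 111.54°  ·
  (3,4): δ = 98.18°  ·
  (3,5): δ = 66.55°  ·
  (3,6): δ = 14.04°  ✓
  (3,7): δ = 45.31°  ✓
  (4,5): δ = 148.36°  ·
  (4,6): δ = 95.86°  ·
  (4,7): δ = 36.51°  ✓
  (5,6): δ = 127.49°  ·
  (5,7): δ = 68.14°  ·
  (6,7): δ = 120.65°  ·
antipodal pairs: 10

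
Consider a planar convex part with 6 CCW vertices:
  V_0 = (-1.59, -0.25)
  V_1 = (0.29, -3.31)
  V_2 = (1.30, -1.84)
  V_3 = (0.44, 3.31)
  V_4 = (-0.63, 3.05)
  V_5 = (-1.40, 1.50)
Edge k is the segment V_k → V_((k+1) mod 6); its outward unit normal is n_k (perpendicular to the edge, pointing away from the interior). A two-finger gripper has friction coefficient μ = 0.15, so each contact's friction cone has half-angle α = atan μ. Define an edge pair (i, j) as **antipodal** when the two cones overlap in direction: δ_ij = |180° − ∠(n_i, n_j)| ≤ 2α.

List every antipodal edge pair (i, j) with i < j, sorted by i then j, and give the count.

count = 2; pairs: (1,4), (2,5)

α = atan 0.15 = 8.53°;  2α = 17.06°
n_0 = (-0.8520, -0.5235)
n_1 = (+0.8242, -0.5663)
n_2 = (+0.9863, +0.1647)
n_3 = (-0.2361, +0.9717)
n_4 = (-0.8956, +0.4449)
n_5 = (-0.9942, +0.1079)
  (0,1): δ = 66.06°  ·
  (0,2): δ = 22.09°  ·
  (0,3): δ = 72.09°  ·
  (0,4): δ = 122.02°  ·
  (0,5): δ = 142.24°  ·
  (1,2): δ = 136.03°  ·
  (1,3): δ = 41.85°  ·
  (1,4): δ = 8.07°  ✓
  (1,5): δ = 28.30°  ·
  (2,3): δ = 85.82°  ·
  (2,4): δ = 35.90°  ·
  (2,5): δ = 15.68°  ✓
  (3,4): δ = 130.07°  ·
  (3,5): δ = 109.85°  ·
  (4,5): δ = 159.78°  ·
antipodal pairs: 2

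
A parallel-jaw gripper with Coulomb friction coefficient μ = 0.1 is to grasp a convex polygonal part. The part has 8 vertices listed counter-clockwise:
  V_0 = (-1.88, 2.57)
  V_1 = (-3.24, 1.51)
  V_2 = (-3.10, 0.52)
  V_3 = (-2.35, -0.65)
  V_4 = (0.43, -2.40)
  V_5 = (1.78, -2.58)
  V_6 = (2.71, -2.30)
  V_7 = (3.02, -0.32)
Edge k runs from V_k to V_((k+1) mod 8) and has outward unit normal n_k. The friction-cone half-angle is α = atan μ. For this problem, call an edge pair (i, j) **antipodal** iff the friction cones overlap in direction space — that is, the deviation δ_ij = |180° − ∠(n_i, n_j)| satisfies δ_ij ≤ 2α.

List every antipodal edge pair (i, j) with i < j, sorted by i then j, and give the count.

α = atan 0.1 = 5.71°;  2α = 11.42°
n_0 = (-0.6147, +0.7887)
n_1 = (-0.9901, -0.1400)
n_2 = (-0.8419, -0.5397)
n_3 = (-0.5327, -0.8463)
n_4 = (-0.1322, -0.9912)
n_5 = (+0.2883, -0.9575)
n_6 = (+0.9880, -0.1547)
n_7 = (+0.5080, +0.8613)
  (0,1): δ = 119.88°  ·
  (0,2): δ = 95.27°  ·
  (0,3): δ = 70.12°  ·
  (0,4): δ = 45.53°  ·
  (0,5): δ = 21.18°  ·
  (0,6): δ = 43.17°  ·
  (0,7): δ = 111.53°  ·
  (1,2): δ = 155.39°  ·
  (1,3): δ = 130.24°  ·
  (1,4): δ = 105.64°  ·
  (1,5): δ = 81.29°  ·
  (1,6): δ = 16.95°  ·
  (1,7): δ = 51.42°  ·
  (2,3): δ = 154.85°  ·
  (2,4): δ = 130.26°  ·
  (2,5): δ = 105.91°  ·
  (2,6): δ = 41.56°  ·
  (2,7): δ = 26.81°  ·
  (3,4): δ = 155.40°  ·
  (3,5): δ = 131.05°  ·
  (3,6): δ = 66.71°  ·
  (3,7): δ = 1.66°  ✓
  (4,5): δ = 155.65°  ·
  (4,6): δ = 91.30°  ·
  (4,7): δ = 22.94°  ·
  (5,6): δ = 115.65°  ·
  (5,7): δ = 47.29°  ·
  (6,7): δ = 111.63°  ·
antipodal pairs: 1

count = 1; pairs: (3,7)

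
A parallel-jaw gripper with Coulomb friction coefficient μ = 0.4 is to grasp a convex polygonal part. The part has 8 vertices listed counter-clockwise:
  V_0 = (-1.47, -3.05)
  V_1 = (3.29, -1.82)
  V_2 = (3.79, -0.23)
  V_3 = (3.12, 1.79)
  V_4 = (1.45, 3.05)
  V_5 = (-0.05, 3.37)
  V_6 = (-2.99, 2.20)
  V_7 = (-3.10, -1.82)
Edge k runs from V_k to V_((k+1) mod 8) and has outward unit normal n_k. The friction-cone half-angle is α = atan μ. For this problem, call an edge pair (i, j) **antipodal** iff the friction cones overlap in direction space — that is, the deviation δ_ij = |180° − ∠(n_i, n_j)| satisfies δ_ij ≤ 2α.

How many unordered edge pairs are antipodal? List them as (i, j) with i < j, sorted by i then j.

α = atan 0.4 = 21.80°;  2α = 43.60°
n_0 = (+0.2502, -0.9682)
n_1 = (+0.9539, -0.3000)
n_2 = (+0.9492, +0.3148)
n_3 = (+0.6023, +0.7983)
n_4 = (+0.2086, +0.9780)
n_5 = (-0.3698, +0.9291)
n_6 = (-0.9996, +0.0274)
n_7 = (-0.6023, -0.7982)
  (0,1): δ = 121.95°  ·
  (0,2): δ = 86.14°  ·
  (0,3): δ = 51.52°  ·
  (0,4): δ = 26.53°  ✓
  (0,5): δ = 7.21°  ✓
  (0,6): δ = 73.94°  ·
  (0,7): δ = 128.47°  ·
  (1,2): δ = 144.19°  ·
  (1,3): δ = 109.58°  ·
  (1,4): δ = 84.59°  ·
  (1,5): δ = 50.84°  ·
  (1,6): δ = 15.89°  ✓
  (1,7): δ = 70.42°  ·
  (2,3): δ = 145.38°  ·
  (2,4): δ = 120.39°  ·
  (2,5): δ = 86.65°  ·
  (2,6): δ = 19.92°  ✓
  (2,7): δ = 34.61°  ✓
  (3,4): δ = 155.01°  ·
  (3,5): δ = 121.27°  ·
  (3,6): δ = 54.53°  ·
  (3,7): δ = 0.00°  ✓
  (4,5): δ = 146.26°  ·
  (4,6): δ = 79.52°  ·
  (4,7): δ = 25.00°  ✓
  (5,6): δ = 113.27°  ·
  (5,7): δ = 58.74°  ·
  (6,7): δ = 125.47°  ·
antipodal pairs: 7

count = 7; pairs: (0,4), (0,5), (1,6), (2,6), (2,7), (3,7), (4,7)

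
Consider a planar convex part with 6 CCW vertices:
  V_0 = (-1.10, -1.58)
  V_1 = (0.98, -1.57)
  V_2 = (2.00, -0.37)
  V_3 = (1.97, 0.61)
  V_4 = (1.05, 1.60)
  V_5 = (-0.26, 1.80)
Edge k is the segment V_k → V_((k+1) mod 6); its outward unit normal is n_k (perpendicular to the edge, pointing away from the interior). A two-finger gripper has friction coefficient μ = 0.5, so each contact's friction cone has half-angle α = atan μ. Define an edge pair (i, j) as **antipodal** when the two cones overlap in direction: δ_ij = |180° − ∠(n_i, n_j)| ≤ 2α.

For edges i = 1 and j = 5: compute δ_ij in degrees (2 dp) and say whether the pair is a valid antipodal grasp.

δ = 26.41°, valid

α = atan 0.5 = 26.57°;  2α = 53.13°
edge 1: e_1 = (+1.02, +1.20);  n_1 = (+0.7619, -0.6476)
edge 5: e_5 = (-0.84, -3.38);  n_5 = (-0.9705, +0.2412)
∠(n_1, n_5) = 153.59°
δ = |180° − 153.59°| = 26.41°
26.41° ≤ 2α = 53.13°  →  valid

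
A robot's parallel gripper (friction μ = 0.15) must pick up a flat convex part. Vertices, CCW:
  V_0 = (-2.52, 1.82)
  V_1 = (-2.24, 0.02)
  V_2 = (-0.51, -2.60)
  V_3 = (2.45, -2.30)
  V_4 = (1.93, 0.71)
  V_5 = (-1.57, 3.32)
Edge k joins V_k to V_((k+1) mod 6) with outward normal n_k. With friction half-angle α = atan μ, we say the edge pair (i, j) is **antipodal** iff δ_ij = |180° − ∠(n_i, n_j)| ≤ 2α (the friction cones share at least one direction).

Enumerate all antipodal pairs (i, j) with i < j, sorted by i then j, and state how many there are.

α = atan 0.15 = 8.53°;  2α = 17.06°
n_0 = (-0.9881, -0.1537)
n_1 = (-0.8345, -0.5510)
n_2 = (+0.1008, -0.9949)
n_3 = (+0.9854, +0.1702)
n_4 = (+0.5978, +0.8016)
n_5 = (-0.8448, +0.5351)
  (0,1): δ = 155.40°  ·
  (0,2): δ = 93.05°  ·
  (0,3): δ = 0.96°  ✓
  (0,4): δ = 44.45°  ·
  (0,5): δ = 138.81°  ·
  (1,2): δ = 117.65°  ·
  (1,3): δ = 23.64°  ·
  (1,4): δ = 19.85°  ·
  (1,5): δ = 114.22°  ·
  (2,3): δ = 85.99°  ·
  (2,4): δ = 42.50°  ·
  (2,5): δ = 51.87°  ·
  (3,4): δ = 136.51°  ·
  (3,5): δ = 42.15°  ·
  (4,5): δ = 85.64°  ·
antipodal pairs: 1

count = 1; pairs: (0,3)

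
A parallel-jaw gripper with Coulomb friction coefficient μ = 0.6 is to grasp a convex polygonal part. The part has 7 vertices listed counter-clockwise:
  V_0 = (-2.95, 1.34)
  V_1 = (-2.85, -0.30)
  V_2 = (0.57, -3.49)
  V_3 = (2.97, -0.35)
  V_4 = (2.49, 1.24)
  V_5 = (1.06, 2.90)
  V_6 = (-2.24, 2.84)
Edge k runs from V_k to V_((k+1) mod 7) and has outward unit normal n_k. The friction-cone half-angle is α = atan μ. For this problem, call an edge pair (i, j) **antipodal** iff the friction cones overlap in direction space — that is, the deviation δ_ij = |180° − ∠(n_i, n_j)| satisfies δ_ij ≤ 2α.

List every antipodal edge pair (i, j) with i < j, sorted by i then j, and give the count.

α = atan 0.6 = 30.96°;  2α = 61.93°
n_0 = (-0.9981, -0.0609)
n_1 = (-0.6821, -0.7313)
n_2 = (+0.7945, -0.6073)
n_3 = (+0.9573, +0.2890)
n_4 = (+0.7576, +0.6527)
n_5 = (-0.0182, +0.9998)
n_6 = (-0.9039, +0.4278)
  (0,1): δ = 136.50°  ·
  (0,2): δ = 40.88°  ✓
  (0,3): δ = 13.31°  ✓
  (0,4): δ = 37.25°  ✓
  (0,5): δ = 87.55°  ·
  (0,6): δ = 151.18°  ·
  (1,2): δ = 84.38°  ·
  (1,3): δ = 30.19°  ✓
  (1,4): δ = 6.25°  ✓
  (1,5): δ = 44.05°  ✓
  (1,6): δ = 107.68°  ·
  (2,3): δ = 125.81°  ·
  (2,4): δ = 101.87°  ·
  (2,5): δ = 51.57°  ✓
  (2,6): δ = 12.06°  ✓
  (3,4): δ = 156.06°  ·
  (3,5): δ = 105.76°  ·
  (3,6): δ = 42.13°  ✓
  (4,5): δ = 129.70°  ·
  (4,6): δ = 66.07°  ·
  (5,6): δ = 116.37°  ·
antipodal pairs: 9

count = 9; pairs: (0,2), (0,3), (0,4), (1,3), (1,4), (1,5), (2,5), (2,6), (3,6)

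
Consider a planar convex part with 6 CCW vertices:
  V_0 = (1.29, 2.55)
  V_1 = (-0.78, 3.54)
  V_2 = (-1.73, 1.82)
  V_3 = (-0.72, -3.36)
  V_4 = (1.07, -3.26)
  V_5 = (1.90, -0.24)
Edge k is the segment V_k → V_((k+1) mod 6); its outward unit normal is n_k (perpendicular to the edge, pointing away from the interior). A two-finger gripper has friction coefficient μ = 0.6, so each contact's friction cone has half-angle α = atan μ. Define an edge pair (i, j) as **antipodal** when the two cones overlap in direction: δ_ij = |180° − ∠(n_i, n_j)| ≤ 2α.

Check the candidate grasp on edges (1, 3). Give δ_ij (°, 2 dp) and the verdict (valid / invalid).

α = atan 0.6 = 30.96°;  2α = 61.93°
edge 1: e_1 = (-0.95, -1.72);  n_1 = (-0.8754, +0.4835)
edge 3: e_3 = (+1.79, +0.10);  n_3 = (+0.0558, -0.9984)
∠(n_1, n_3) = 122.11°
δ = |180° − 122.11°| = 57.89°
57.89° ≤ 2α = 61.93°  →  valid

δ = 57.89°, valid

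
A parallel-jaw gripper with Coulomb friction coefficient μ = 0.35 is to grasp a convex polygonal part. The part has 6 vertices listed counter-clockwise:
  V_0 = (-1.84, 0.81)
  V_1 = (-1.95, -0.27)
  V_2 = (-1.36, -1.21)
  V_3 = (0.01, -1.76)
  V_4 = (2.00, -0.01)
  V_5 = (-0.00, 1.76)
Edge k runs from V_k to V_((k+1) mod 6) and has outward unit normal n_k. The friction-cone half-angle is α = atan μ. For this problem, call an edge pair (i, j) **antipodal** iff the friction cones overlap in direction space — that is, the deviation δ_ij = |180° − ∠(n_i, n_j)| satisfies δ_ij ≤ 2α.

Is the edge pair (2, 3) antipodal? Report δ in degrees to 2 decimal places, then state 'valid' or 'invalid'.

α = atan 0.35 = 19.29°;  2α = 38.58°
edge 2: e_2 = (+1.37, -0.55);  n_2 = (-0.3726, -0.9280)
edge 3: e_3 = (+1.99, +1.75);  n_3 = (+0.6604, -0.7509)
∠(n_2, n_3) = 63.20°
δ = |180° − 63.20°| = 116.80°
116.80° > 2α = 38.58°  →  invalid

δ = 116.80°, invalid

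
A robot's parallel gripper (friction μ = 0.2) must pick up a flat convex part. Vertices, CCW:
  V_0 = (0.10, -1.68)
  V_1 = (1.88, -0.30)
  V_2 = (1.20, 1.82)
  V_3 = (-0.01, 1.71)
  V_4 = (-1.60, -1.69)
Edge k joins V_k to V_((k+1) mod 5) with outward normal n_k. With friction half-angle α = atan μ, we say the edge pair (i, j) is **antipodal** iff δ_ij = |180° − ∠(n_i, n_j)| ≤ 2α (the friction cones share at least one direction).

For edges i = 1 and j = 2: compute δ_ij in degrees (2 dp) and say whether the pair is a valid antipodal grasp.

α = atan 0.2 = 11.31°;  2α = 22.62°
edge 1: e_1 = (-0.68, +2.12);  n_1 = (+0.9522, +0.3054)
edge 2: e_2 = (-1.21, -0.11);  n_2 = (-0.0905, +0.9959)
∠(n_1, n_2) = 77.41°
δ = |180° − 77.41°| = 102.59°
102.59° > 2α = 22.62°  →  invalid

δ = 102.59°, invalid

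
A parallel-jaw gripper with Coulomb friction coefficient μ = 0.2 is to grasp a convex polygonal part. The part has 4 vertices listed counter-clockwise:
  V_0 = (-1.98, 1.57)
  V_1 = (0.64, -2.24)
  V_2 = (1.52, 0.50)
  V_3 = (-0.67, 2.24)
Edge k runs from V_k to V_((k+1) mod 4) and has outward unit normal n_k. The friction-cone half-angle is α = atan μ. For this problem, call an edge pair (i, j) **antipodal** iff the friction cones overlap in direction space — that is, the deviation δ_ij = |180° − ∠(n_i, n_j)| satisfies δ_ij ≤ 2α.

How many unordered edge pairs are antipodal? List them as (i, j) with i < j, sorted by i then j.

α = atan 0.2 = 11.31°;  2α = 22.62°
n_0 = (-0.8240, -0.5666)
n_1 = (+0.9521, -0.3058)
n_2 = (+0.6221, +0.7830)
n_3 = (-0.4554, +0.8903)
  (0,1): δ = 52.32°  ·
  (0,2): δ = 17.02°  ✓
  (0,3): δ = 82.57°  ·
  (1,2): δ = 110.66°  ·
  (1,3): δ = 45.11°  ·
  (2,3): δ = 114.44°  ·
antipodal pairs: 1

count = 1; pairs: (0,2)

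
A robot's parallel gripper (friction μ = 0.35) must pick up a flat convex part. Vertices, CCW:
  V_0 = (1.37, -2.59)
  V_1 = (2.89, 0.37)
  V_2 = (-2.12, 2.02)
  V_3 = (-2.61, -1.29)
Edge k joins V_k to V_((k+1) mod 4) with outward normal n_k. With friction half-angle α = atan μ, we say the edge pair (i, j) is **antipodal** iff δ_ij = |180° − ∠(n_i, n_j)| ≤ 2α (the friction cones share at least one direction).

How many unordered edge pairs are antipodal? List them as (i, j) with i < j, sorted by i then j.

α = atan 0.35 = 19.29°;  2α = 38.58°
n_0 = (+0.8896, -0.4568)
n_1 = (+0.3128, +0.9498)
n_2 = (-0.9892, +0.1464)
n_3 = (-0.3105, -0.9506)
  (0,1): δ = 81.05°  ·
  (0,2): δ = 18.76°  ✓
  (0,3): δ = 99.09°  ·
  (1,2): δ = 80.19°  ·
  (1,3): δ = 0.14°  ✓
  (2,3): δ = 99.67°  ·
antipodal pairs: 2

count = 2; pairs: (0,2), (1,3)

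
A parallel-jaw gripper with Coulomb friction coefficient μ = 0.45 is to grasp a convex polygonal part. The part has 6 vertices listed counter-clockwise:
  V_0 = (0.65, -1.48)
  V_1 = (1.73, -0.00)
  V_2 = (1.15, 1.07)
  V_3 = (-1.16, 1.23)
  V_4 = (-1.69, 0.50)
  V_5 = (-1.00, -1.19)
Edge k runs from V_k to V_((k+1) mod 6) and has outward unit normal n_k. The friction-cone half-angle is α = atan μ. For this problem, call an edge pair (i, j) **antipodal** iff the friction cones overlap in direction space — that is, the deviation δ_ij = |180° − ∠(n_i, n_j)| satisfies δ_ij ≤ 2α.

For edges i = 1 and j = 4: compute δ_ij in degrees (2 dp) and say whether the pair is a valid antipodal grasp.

δ = 6.25°, valid

α = atan 0.45 = 24.23°;  2α = 48.46°
edge 1: e_1 = (-0.58, +1.07);  n_1 = (+0.8791, +0.4765)
edge 4: e_4 = (+0.69, -1.69);  n_4 = (-0.9258, -0.3780)
∠(n_1, n_4) = 173.75°
δ = |180° − 173.75°| = 6.25°
6.25° ≤ 2α = 48.46°  →  valid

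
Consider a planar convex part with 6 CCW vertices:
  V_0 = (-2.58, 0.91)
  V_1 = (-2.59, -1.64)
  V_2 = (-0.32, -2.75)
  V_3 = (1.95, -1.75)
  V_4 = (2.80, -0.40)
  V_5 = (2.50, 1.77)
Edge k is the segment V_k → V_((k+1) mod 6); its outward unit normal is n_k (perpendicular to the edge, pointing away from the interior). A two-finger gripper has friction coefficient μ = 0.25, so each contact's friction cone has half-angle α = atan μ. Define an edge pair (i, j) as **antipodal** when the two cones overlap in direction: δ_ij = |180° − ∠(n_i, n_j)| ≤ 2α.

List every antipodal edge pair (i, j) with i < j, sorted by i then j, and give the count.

α = atan 0.25 = 14.04°;  2α = 28.07°
n_0 = (-1.0000, +0.0039)
n_1 = (-0.4393, -0.8983)
n_2 = (+0.4031, -0.9151)
n_3 = (+0.8462, -0.5328)
n_4 = (+0.9906, +0.1369)
n_5 = (-0.1669, +0.9860)
  (0,1): δ = 115.83°  ·
  (0,2): δ = 66.00°  ·
  (0,3): δ = 31.97°  ·
  (0,4): δ = 8.10°  ✓
  (0,5): δ = 99.83°  ·
  (1,2): δ = 130.17°  ·
  (1,3): δ = 96.14°  ·
  (1,4): δ = 56.07°  ·
  (1,5): δ = 35.67°  ·
  (2,3): δ = 145.97°  ·
  (2,4): δ = 105.90°  ·
  (2,5): δ = 14.17°  ✓
  (3,4): δ = 139.93°  ·
  (3,5): δ = 48.20°  ·
  (4,5): δ = 88.26°  ·
antipodal pairs: 2

count = 2; pairs: (0,4), (2,5)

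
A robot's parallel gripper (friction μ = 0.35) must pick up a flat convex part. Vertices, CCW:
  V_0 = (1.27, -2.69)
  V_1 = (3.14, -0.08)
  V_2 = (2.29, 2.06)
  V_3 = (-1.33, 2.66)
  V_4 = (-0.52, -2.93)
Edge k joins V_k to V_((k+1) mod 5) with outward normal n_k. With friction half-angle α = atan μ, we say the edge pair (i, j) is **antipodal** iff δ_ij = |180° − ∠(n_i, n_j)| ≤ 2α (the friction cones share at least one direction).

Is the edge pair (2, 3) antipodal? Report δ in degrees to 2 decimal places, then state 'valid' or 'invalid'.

δ = 72.34°, invalid

α = atan 0.35 = 19.29°;  2α = 38.58°
edge 2: e_2 = (-3.62, +0.60);  n_2 = (+0.1635, +0.9865)
edge 3: e_3 = (+0.81, -5.59);  n_3 = (-0.9897, -0.1434)
∠(n_2, n_3) = 107.66°
δ = |180° − 107.66°| = 72.34°
72.34° > 2α = 38.58°  →  invalid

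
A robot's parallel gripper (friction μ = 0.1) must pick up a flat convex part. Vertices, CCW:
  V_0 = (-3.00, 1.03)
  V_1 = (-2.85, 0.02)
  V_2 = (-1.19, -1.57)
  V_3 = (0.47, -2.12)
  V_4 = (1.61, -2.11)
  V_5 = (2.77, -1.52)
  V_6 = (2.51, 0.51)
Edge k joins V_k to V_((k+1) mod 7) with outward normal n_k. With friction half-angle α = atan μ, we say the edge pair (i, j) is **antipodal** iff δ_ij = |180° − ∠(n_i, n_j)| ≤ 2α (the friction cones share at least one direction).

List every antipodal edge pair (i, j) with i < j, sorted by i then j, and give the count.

α = atan 0.1 = 5.71°;  2α = 11.42°
n_0 = (-0.9892, -0.1469)
n_1 = (-0.6917, -0.7222)
n_2 = (-0.3145, -0.9493)
n_3 = (+0.0088, -1.0000)
n_4 = (+0.4534, -0.8913)
n_5 = (+0.9919, +0.1270)
n_6 = (+0.0940, +0.9956)
  (0,1): δ = 142.21°  ·
  (0,2): δ = 116.78°  ·
  (0,3): δ = 97.94°  ·
  (0,4): δ = 71.49°  ·
  (0,5): δ = 1.15°  ✓
  (0,6): δ = 76.16°  ·
  (1,2): δ = 154.57°  ·
  (1,3): δ = 135.73°  ·
  (1,4): δ = 109.28°  ·
  (1,5): δ = 38.94°  ·
  (1,6): δ = 38.37°  ·
  (2,3): δ = 161.17°  ·
  (2,4): δ = 134.71°  ·
  (2,5): δ = 64.37°  ·
  (2,6): δ = 12.94°  ·
  (3,4): δ = 153.54°  ·
  (3,5): δ = 83.20°  ·
  (3,6): δ = 5.89°  ✓
  (4,5): δ = 109.66°  ·
  (4,6): δ = 32.35°  ·
  (5,6): δ = 102.69°  ·
antipodal pairs: 2

count = 2; pairs: (0,5), (3,6)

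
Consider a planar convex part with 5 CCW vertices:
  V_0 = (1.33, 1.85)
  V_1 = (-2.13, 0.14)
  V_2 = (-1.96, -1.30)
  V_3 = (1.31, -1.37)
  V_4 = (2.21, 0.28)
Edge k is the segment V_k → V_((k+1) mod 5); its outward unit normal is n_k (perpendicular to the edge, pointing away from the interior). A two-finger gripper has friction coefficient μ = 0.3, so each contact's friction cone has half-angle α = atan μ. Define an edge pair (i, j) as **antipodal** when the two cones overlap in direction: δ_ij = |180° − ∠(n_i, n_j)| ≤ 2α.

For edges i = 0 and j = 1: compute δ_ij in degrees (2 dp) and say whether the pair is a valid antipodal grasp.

α = atan 0.3 = 16.70°;  2α = 33.40°
edge 0: e_0 = (-3.46, -1.71);  n_0 = (-0.4431, +0.8965)
edge 1: e_1 = (+0.17, -1.44);  n_1 = (-0.9931, -0.1172)
∠(n_0, n_1) = 70.43°
δ = |180° − 70.43°| = 109.57°
109.57° > 2α = 33.40°  →  invalid

δ = 109.57°, invalid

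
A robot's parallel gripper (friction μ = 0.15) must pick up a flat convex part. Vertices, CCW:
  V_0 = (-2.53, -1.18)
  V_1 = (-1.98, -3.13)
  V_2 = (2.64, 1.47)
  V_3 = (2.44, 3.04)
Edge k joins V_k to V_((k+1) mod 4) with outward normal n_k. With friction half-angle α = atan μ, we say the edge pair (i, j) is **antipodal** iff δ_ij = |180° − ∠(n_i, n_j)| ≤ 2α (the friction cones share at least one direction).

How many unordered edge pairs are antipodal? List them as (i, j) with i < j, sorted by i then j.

α = atan 0.15 = 8.53°;  2α = 17.06°
n_0 = (-0.9624, -0.2715)
n_1 = (+0.7056, -0.7086)
n_2 = (+0.9920, +0.1264)
n_3 = (-0.6472, +0.7623)
  (0,1): δ = 60.88°  ·
  (0,2): δ = 8.49°  ✓
  (0,3): δ = 114.58°  ·
  (1,2): δ = 127.62°  ·
  (1,3): δ = 4.54°  ✓
  (2,3): δ = 56.93°  ·
antipodal pairs: 2

count = 2; pairs: (0,2), (1,3)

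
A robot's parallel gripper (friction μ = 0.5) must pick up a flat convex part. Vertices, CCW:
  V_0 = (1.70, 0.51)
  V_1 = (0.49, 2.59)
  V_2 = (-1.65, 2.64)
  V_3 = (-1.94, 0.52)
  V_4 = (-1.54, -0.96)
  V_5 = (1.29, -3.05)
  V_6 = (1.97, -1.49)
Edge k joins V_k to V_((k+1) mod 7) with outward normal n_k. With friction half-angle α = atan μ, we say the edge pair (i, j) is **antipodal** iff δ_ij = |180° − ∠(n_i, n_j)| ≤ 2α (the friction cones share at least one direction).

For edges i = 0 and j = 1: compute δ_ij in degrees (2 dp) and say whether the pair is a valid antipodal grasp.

α = atan 0.5 = 26.57°;  2α = 53.13°
edge 0: e_0 = (-1.21, +2.08);  n_0 = (+0.8644, +0.5028)
edge 1: e_1 = (-2.14, +0.05);  n_1 = (+0.0234, +0.9997)
∠(n_0, n_1) = 58.47°
δ = |180° − 58.47°| = 121.53°
121.53° > 2α = 53.13°  →  invalid

δ = 121.53°, invalid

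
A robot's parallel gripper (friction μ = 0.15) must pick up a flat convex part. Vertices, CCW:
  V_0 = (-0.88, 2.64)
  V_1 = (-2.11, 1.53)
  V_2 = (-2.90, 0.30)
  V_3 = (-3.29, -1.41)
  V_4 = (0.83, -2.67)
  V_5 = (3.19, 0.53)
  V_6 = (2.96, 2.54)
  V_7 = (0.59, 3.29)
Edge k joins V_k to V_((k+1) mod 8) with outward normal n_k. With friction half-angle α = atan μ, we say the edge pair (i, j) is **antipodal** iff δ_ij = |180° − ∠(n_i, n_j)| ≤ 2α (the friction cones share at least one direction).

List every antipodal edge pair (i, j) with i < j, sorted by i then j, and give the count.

count = 3; pairs: (0,4), (1,4), (3,6)

α = atan 0.15 = 8.53°;  2α = 17.06°
n_0 = (-0.6700, +0.7424)
n_1 = (-0.8414, +0.5404)
n_2 = (-0.9750, +0.2224)
n_3 = (-0.2925, -0.9563)
n_4 = (+0.8048, -0.5935)
n_5 = (+0.9935, +0.1137)
n_6 = (+0.3017, +0.9534)
n_7 = (-0.4044, +0.9146)
  (0,1): δ = 164.78°  ·
  (0,2): δ = 144.91°  ·
  (0,3): δ = 59.07°  ·
  (0,4): δ = 11.53°  ✓
  (0,5): δ = 54.46°  ·
  (0,6): δ = 120.38°  ·
  (0,7): δ = 161.79°  ·
  (1,2): δ = 160.14°  ·
  (1,3): δ = 74.29°  ·
  (1,4): δ = 3.70°  ✓
  (1,5): δ = 39.24°  ·
  (1,6): δ = 105.15°  ·
  (1,7): δ = 146.57°  ·
  (2,3): δ = 94.16°  ·
  (2,4): δ = 23.56°  ·
  (2,5): δ = 19.38°  ·
  (2,6): δ = 85.29°  ·
  (2,7): δ = 126.70°  ·
  (3,4): δ = 109.40°  ·
  (3,5): δ = 66.47°  ·
  (3,6): δ = 0.56°  ✓
  (3,7): δ = 40.86°  ·
  (4,5): δ = 137.06°  ·
  (4,6): δ = 71.15°  ·
  (4,7): δ = 29.74°  ·
  (5,6): δ = 114.09°  ·
  (5,7): δ = 72.67°  ·
  (6,7): δ = 138.59°  ·
antipodal pairs: 3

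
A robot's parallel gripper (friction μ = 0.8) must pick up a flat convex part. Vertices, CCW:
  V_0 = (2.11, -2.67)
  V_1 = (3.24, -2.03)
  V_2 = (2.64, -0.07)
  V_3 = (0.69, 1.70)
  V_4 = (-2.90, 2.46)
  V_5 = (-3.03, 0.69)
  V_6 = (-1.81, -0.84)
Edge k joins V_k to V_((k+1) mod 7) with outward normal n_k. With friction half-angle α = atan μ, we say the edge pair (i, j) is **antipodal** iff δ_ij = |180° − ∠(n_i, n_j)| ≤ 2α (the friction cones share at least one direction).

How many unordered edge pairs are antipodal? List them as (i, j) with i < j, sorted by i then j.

α = atan 0.8 = 38.66°;  2α = 77.32°
n_0 = (+0.4928, -0.8701)
n_1 = (+0.9562, +0.2927)
n_2 = (+0.6721, +0.7405)
n_3 = (+0.2071, +0.9783)
n_4 = (-0.9973, +0.0732)
n_5 = (-0.7819, -0.6234)
n_6 = (-0.4230, -0.9061)
  (0,1): δ = 102.51°  ·
  (0,2): δ = 71.76°  ✓
  (0,3): δ = 41.48°  ✓
  (0,4): δ = 56.27°  ✓
  (0,5): δ = 99.04°  ·
  (0,6): δ = 125.45°  ·
  (1,2): δ = 149.25°  ·
  (1,3): δ = 118.97°  ·
  (1,4): δ = 21.22°  ✓
  (1,5): δ = 21.55°  ✓
  (1,6): δ = 47.95°  ✓
  (2,3): δ = 149.72°  ·
  (2,4): δ = 51.97°  ✓
  (2,5): δ = 9.20°  ✓
  (2,6): δ = 17.20°  ✓
  (3,4): δ = 82.25°  ·
  (3,5): δ = 39.48°  ✓
  (3,6): δ = 13.07°  ✓
  (4,5): δ = 137.23°  ·
  (4,6): δ = 110.82°  ·
  (5,6): δ = 153.59°  ·
antipodal pairs: 11

count = 11; pairs: (0,2), (0,3), (0,4), (1,4), (1,5), (1,6), (2,4), (2,5), (2,6), (3,5), (3,6)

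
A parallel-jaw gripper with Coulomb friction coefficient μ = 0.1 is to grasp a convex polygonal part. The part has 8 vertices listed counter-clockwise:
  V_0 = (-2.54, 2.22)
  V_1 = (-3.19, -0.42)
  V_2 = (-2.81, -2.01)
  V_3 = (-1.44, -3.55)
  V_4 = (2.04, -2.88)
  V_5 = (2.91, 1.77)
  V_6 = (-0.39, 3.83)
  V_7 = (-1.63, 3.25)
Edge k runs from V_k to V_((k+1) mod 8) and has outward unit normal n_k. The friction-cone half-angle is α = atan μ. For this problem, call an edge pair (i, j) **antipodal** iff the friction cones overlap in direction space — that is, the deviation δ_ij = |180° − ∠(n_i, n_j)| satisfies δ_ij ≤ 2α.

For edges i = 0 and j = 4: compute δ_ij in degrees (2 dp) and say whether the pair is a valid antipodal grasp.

δ = 3.23°, valid

α = atan 0.1 = 5.71°;  2α = 11.42°
edge 0: e_0 = (-0.65, -2.64);  n_0 = (-0.9710, +0.2391)
edge 4: e_4 = (+0.87, +4.65);  n_4 = (+0.9829, -0.1839)
∠(n_0, n_4) = 176.77°
δ = |180° − 176.77°| = 3.23°
3.23° ≤ 2α = 11.42°  →  valid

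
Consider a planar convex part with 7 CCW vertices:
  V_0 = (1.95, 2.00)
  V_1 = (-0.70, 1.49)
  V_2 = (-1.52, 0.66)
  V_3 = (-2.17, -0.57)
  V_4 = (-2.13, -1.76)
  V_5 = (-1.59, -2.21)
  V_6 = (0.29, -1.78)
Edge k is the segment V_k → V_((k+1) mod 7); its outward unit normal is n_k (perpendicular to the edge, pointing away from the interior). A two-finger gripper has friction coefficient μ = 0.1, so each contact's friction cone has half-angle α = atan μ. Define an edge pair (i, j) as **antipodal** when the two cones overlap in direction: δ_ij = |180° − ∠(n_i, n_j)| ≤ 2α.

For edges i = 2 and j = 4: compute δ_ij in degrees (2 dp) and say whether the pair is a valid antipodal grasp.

α = atan 0.1 = 5.71°;  2α = 11.42°
edge 2: e_2 = (-0.65, -1.23);  n_2 = (-0.8841, +0.4672)
edge 4: e_4 = (+0.54, -0.45);  n_4 = (-0.6402, -0.7682)
∠(n_2, n_4) = 78.05°
δ = |180° − 78.05°| = 101.95°
101.95° > 2α = 11.42°  →  invalid

δ = 101.95°, invalid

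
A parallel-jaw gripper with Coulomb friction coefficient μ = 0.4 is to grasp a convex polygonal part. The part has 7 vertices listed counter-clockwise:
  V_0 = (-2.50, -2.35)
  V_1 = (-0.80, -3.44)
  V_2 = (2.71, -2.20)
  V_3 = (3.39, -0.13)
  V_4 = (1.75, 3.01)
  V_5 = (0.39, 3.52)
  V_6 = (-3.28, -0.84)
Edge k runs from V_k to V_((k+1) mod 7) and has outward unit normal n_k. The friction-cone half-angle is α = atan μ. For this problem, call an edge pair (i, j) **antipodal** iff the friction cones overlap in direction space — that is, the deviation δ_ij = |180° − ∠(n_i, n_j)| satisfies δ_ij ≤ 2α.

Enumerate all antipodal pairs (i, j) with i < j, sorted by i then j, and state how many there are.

α = atan 0.4 = 21.80°;  2α = 43.60°
n_0 = (-0.5398, -0.8418)
n_1 = (+0.3331, -0.9429)
n_2 = (+0.9501, -0.3121)
n_3 = (+0.8864, +0.4630)
n_4 = (+0.3511, +0.9363)
n_5 = (-0.7650, +0.6440)
n_6 = (-0.8885, -0.4589)
  (0,1): δ = 127.88°  ·
  (0,2): δ = 75.52°  ·
  (0,3): δ = 29.76°  ✓
  (0,4): δ = 12.11°  ✓
  (0,5): δ = 82.58°  ·
  (0,6): δ = 149.99°  ·
  (1,2): δ = 127.64°  ·
  (1,3): δ = 81.88°  ·
  (1,4): δ = 40.01°  ✓
  (1,5): δ = 30.45°  ✓
  (1,6): δ = 97.86°  ·
  (2,3): δ = 134.24°  ·
  (2,4): δ = 92.37°  ·
  (2,5): δ = 21.90°  ✓
  (2,6): δ = 45.50°  ·
  (3,4): δ = 138.13°  ·
  (3,5): δ = 67.67°  ·
  (3,6): δ = 0.26°  ✓
  (4,5): δ = 109.53°  ·
  (4,6): δ = 42.13°  ✓
  (5,6): δ = 112.59°  ·
antipodal pairs: 7

count = 7; pairs: (0,3), (0,4), (1,4), (1,5), (2,5), (3,6), (4,6)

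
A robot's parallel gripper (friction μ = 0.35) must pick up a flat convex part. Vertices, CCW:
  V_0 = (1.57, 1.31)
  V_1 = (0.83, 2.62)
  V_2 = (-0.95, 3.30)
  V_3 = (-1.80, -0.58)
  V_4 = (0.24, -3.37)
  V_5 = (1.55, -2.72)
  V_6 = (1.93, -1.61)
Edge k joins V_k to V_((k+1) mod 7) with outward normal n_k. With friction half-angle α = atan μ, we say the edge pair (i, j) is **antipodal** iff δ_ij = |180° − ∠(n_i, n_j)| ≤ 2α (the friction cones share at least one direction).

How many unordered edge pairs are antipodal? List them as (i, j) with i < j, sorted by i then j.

count = 5; pairs: (0,3), (1,3), (2,5), (2,6), (3,6)

α = atan 0.35 = 19.29°;  2α = 38.58°
n_0 = (+0.8707, +0.4918)
n_1 = (+0.3569, +0.9342)
n_2 = (-0.9768, +0.2140)
n_3 = (-0.8072, -0.5902)
n_4 = (+0.4445, -0.8958)
n_5 = (+0.9461, -0.3239)
n_6 = (+0.9925, +0.1224)
  (0,1): δ = 140.37°  ·
  (0,2): δ = 41.82°  ·
  (0,3): δ = 6.71°  ✓
  (0,4): δ = 86.93°  ·
  (0,5): δ = 131.64°  ·
  (0,6): δ = 157.57°  ·
  (1,2): δ = 81.45°  ·
  (1,3): δ = 32.92°  ✓
  (1,4): δ = 47.30°  ·
  (1,5): δ = 92.01°  ·
  (1,6): δ = 117.94°  ·
  (2,3): δ = 131.47°  ·
  (2,4): δ = 51.25°  ·
  (2,5): δ = 6.54°  ✓
  (2,6): δ = 19.39°  ✓
  (3,4): δ = 99.78°  ·
  (3,5): δ = 55.07°  ·
  (3,6): δ = 29.15°  ✓
  (4,5): δ = 135.29°  ·
  (4,6): δ = 109.36°  ·
  (5,6): δ = 154.07°  ·
antipodal pairs: 5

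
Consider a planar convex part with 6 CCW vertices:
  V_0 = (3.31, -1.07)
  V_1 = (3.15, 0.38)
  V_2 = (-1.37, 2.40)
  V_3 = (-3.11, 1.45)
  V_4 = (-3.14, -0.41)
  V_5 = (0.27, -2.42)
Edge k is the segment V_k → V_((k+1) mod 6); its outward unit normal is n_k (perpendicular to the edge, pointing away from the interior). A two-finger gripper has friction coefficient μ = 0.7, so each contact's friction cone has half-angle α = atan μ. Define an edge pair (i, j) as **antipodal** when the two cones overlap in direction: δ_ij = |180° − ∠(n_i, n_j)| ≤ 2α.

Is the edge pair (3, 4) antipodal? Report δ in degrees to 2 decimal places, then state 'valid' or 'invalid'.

α = atan 0.7 = 34.99°;  2α = 69.98°
edge 3: e_3 = (-0.03, -1.86);  n_3 = (-0.9999, +0.0161)
edge 4: e_4 = (+3.41, -2.01);  n_4 = (-0.5078, -0.8615)
∠(n_3, n_4) = 60.41°
δ = |180° − 60.41°| = 119.59°
119.59° > 2α = 69.98°  →  invalid

δ = 119.59°, invalid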